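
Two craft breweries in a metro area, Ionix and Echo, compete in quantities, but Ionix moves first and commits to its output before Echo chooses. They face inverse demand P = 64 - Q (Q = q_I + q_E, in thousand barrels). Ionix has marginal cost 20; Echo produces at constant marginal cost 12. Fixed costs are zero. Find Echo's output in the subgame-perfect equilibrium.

17

Solve by backward induction. Given q_I, the follower Echo maximises π_E = (64 - q_I - q_E)q_E - 12q_E.
Follower FOC: 52 - q_I - 2q_E = 0, so q_E(q_I) = (52 - q_I)/2.
The leader anticipates this reaction. Substituting into P = 64 - Q gives P = 38 - (1/2)q_I, so π_I = (38 - (1/2)q_I)q_I - 20q_I.
The leader's first-order condition 18 - q_I = 0 yields q_I = 18.
Then q_E = (52 - 18)/2 = 17.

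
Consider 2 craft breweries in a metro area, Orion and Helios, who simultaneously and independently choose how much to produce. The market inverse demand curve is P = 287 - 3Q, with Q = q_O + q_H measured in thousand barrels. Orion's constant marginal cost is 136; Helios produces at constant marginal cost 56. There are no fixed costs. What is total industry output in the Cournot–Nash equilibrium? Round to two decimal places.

Orion's profit: π_O = (287 - 3Q)q_O - (136q_O). Setting ∂π_O/∂q_O = 0: 151 - 6q_O - 3(q_H) = 0.
Helios's profit: π_H = (287 - 3Q)q_H - (56q_H). Setting ∂π_H/∂q_H = 0: 231 - 6q_H - 3(q_O) = 0.
Best responses: q_O = (151 - 3q_H)/6, q_H = (231 - 3q_O)/6.
Solving the pair: q_O = 71/9, q_H = 311/9.
Total output Q = 71/9 + 311/9 = 382/9.

42.44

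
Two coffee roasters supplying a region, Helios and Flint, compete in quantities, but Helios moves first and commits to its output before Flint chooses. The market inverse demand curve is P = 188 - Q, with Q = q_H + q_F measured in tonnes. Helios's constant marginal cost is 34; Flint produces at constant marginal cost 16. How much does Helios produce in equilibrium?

68

Solve by backward induction. Given q_H, the follower Flint maximises π_F = (188 - q_H - q_F)q_F - 16q_F.
∂π_F/∂q_F = 172 - q_H - 2q_F = 0 gives the reaction function q_F = (172 - q_H)/2.
The leader anticipates this reaction. Substituting into P = 188 - Q gives P = 102 - (1/2)q_H, so π_H = (102 - (1/2)q_H)q_H - 34q_H.
The leader's first-order condition 68 - q_H = 0 yields q_H = 68.
Then q_F = (172 - 68)/2 = 52.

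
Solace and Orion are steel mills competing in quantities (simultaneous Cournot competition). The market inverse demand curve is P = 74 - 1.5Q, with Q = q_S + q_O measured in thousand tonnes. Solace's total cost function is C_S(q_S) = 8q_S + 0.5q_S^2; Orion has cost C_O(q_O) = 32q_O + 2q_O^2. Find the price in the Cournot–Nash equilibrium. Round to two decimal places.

46.74

Solace's profit: π_S = (74 - 1.5Q)q_S - (8q_S + (1/2)q_S²). Setting ∂π_S/∂q_S = 0: 66 - 4q_S - (3/2)(q_O) = 0.
Orion's first-order condition: 42 - 7q_O - (3/2)(q_S) = 0.
So q_S = (66 - (3/2)q_O)/4 and q_O = (42 - (3/2)q_S)/7.
Substituting one into the other gives q_S = 1596/103 and q_O = 276/103.
Total output Q = 1872/103, so price P = 74 - (3/2)·(1872/103) = 46.7379.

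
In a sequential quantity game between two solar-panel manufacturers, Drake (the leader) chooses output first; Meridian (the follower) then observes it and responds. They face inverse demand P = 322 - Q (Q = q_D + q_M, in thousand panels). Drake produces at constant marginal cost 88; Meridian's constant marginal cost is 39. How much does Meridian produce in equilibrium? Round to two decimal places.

The follower Meridian best-responds to any q_D: π_M = (322 - Q)q_M - 39q_M.
∂π_M/∂q_M = 283 - q_D - 2q_M = 0 gives the reaction function q_M = (283 - q_D)/2.
Drake substitutes q_M(q_D) into its own profit: π_D = q_D(322 - q_D - (283 - q_D)/2) - 88q_D = (361/2 - (1/2)q_D)q_D - 88q_D.
Leader FOC: 185/2 - q_D = 0, so q_D = 185/2.
Then q_M = (283 - 185/2)/2 = 381/4.

95.25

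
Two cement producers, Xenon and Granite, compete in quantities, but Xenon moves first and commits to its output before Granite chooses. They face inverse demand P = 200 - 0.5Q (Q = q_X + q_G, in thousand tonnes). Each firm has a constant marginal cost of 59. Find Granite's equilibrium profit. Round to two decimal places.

Solve by backward induction. Given q_X, the follower Granite maximises π_G = (200 - (1/2)q_X - (1/2)q_G)q_G - 59q_G.
∂π_G/∂q_G = 141 - (1/2)q_X - q_G = 0 gives the reaction function q_G = (141 - (1/2)q_X).
Xenon substitutes q_G(q_X) into its own profit: π_X = q_X(200 - (1/2)q_X - (141 - (1/2)q_X)/2) - 59q_X = (259/2 - (1/4)q_X)q_X - 59q_X.
The leader's first-order condition 141/2 - (1/2)q_X = 0 yields q_X = 141.
Then q_G = (141 - (1/2)·141) = 141/2.
Price P = 200 - (1/2)·(423/2) = 377/4.
Granite's profit: (377/4 - 59)·(141/2) = 2485.1250.

2485.13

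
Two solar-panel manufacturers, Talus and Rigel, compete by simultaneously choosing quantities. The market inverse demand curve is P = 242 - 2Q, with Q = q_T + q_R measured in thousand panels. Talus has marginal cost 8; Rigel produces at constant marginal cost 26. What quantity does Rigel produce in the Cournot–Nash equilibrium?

33

Talus's profit: π_T = (242 - 2Q)q_T - (8q_T). Setting ∂π_T/∂q_T = 0: 234 - 4q_T - 2(q_R) = 0.
Rigel's first-order condition: 216 - 4q_R - 2(q_T) = 0.
So q_T = (234 - 2q_R)/4 and q_R = (216 - 2q_T)/4.
Solving the pair: q_T = 42, q_R = 33.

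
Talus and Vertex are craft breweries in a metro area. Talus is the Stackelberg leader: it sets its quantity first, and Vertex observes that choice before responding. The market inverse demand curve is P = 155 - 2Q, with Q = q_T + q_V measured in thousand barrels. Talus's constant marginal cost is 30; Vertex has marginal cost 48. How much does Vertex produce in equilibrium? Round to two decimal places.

The follower Vertex best-responds to any q_T: π_V = (155 - 2Q)q_V - 48q_V.
Follower FOC: 107 - 2q_T - 4q_V = 0, so q_V(q_T) = (107 - 2q_T)/4.
Talus substitutes q_V(q_T) into its own profit: π_T = q_T(155 - 2q_T - (107 - 2q_T)/2) - 30q_T = (203/2 - q_T)q_T - 30q_T.
Maximising: ∂π_T/∂q_T = 143/2 - 2q_T = 0, giving q_T = 143/4.
Then q_V = (107 - 2·(143/4))/4 = 71/8.

8.88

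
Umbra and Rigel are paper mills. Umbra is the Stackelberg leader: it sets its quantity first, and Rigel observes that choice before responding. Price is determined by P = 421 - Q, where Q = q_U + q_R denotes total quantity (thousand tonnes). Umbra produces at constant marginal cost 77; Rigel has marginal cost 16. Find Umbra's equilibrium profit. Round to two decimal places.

The follower Rigel best-responds to any q_U: π_R = (421 - Q)q_R - 16q_R.
Setting the follower's marginal profit to zero, 405 - q_U - 2q_R = 0, i.e. q_R = (405 - q_U)/2.
Umbra substitutes q_R(q_U) into its own profit: π_U = q_U(421 - q_U - (405 - q_U)/2) - 77q_U = (437/2 - (1/2)q_U)q_U - 77q_U.
Maximising: ∂π_U/∂q_U = 283/2 - q_U = 0, giving q_U = 283/2.
Then q_R = (405 - 283/2)/2 = 527/4.
Price P = 421 - 1093/4 = 591/4.
Umbra's profit: (591/4 - 77)·(283/2) = 10011.1250.

10011.13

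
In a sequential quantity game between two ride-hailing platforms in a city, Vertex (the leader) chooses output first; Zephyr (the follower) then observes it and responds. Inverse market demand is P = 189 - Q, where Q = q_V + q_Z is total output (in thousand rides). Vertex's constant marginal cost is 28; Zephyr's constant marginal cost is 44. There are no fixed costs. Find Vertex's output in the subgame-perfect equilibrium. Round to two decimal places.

88.50

The follower Zephyr best-responds to any q_V: π_Z = (189 - Q)q_Z - 44q_Z.
Follower FOC: 145 - q_V - 2q_Z = 0, so q_Z(q_V) = (145 - q_V)/2.
Vertex substitutes q_Z(q_V) into its own profit: π_V = q_V(189 - q_V - (145 - q_V)/2) - 28q_V = (233/2 - (1/2)q_V)q_V - 28q_V.
The leader's first-order condition 177/2 - q_V = 0 yields q_V = 177/2.
Then q_Z = (145 - 177/2)/2 = 113/4.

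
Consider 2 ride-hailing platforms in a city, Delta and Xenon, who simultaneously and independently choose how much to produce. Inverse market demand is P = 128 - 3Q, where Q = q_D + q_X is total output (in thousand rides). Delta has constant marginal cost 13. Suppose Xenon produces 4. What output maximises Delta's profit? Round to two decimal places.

With the rival's output fixed at 4, Delta's profit is π_D = (128 - 3·4 - 3q_D)q_D - (13q_D) = (116 - 3q_D)q_D - (13q_D).
∂π_D/∂q_D = 103 - 6q_D = 0, so q_D = 103/6.

17.17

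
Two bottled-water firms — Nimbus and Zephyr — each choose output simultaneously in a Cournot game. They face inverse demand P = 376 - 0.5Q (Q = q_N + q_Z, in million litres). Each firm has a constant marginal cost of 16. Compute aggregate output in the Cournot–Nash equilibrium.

480

A representative firm's profit is π_i = q_i(376 - 0.5Q) - 16q_i.
Setting ∂π_i/∂q_i = 0 with rivals' quantities fixed: 360 - q_i - (1/2)q_j = 0.
By symmetry each firm produces the same amount; substituting q_j = q_i yields q_i = 360/(3/2) = 240.
Total output Q = 240 + 240 = 480.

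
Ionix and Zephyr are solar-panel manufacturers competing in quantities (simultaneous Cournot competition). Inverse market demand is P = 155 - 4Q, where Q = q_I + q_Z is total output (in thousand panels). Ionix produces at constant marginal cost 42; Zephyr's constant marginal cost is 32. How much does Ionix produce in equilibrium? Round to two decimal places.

8.58

Ionix's profit: π_I = (155 - 4Q)q_I - (42q_I). Setting ∂π_I/∂q_I = 0: 113 - 8q_I - 4(q_Z) = 0.
Zephyr's profit: π_Z = (155 - 4Q)q_Z - (32q_Z). Setting ∂π_Z/∂q_Z = 0: 123 - 8q_Z - 4(q_I) = 0.
Rearranging gives the reaction functions q_I = (113 - 4q_Z)/8 and q_Z = (123 - 4q_I)/8.
Solving the pair: q_I = 103/12, q_Z = 133/12.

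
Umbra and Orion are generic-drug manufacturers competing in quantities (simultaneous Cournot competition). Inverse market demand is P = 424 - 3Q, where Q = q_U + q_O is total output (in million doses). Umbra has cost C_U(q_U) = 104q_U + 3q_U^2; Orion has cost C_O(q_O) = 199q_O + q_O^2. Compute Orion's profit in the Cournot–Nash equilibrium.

1600

Umbra's profit: π_U = (424 - 3Q)q_U - (104q_U + 3q_U²). Setting ∂π_U/∂q_U = 0: 320 - 12q_U - 3(q_O) = 0.
Orion's profit: π_O = (424 - 3Q)q_O - (199q_O + q_O²). Setting ∂π_O/∂q_O = 0: 225 - 8q_O - 3(q_U) = 0.
Rearranging gives the reaction functions q_U = (320 - 3q_O)/12 and q_O = (225 - 3q_U)/8.
Substituting one into the other gives q_U = 65/3 and q_O = 20.
Price P = 424 - 3·(125/3) = 299.
Orion's profit: 299·20 - 199·20 - 20² = 1600.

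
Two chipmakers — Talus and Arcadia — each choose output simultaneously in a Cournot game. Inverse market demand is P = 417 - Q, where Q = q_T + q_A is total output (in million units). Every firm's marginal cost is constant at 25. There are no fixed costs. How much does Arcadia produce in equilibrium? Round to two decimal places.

A representative firm's profit is π_i = q_i(417 - Q) - 25q_i.
Setting ∂π_i/∂q_i = 0 with rivals' quantities fixed: 392 - 2q_i - q_j = 0.
By symmetry each firm produces the same amount; substituting q_j = q_i yields q_i = 392/3.

130.67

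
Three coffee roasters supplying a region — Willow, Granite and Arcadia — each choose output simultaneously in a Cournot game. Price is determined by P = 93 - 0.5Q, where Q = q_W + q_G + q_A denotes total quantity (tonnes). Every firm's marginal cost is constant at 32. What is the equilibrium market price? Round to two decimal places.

47.25

Each firm earns π_i = (93 - 0.5Q)q_i - 32q_i.
First-order condition (treating rivals' output as given): 61 - q_i - (1/2)·Σ_{j≠i} q_j = 0.
By symmetry each firm produces the same amount; substituting Σ_{j≠i} q_j = 2q_i yields q_i = 61/2.
Total output Q = 183/2, so price P = 93 - (1/2)·(183/2) = 189/4.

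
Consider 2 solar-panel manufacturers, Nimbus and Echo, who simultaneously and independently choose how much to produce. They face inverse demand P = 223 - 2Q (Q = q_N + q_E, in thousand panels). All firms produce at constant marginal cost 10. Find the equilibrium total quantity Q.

71

A representative firm's profit is π_i = q_i(223 - 2Q) - 10q_i.
First-order condition (treating rivals' output as given): 213 - 4q_i - 2q_j = 0.
By symmetry each firm produces the same amount; substituting q_j = q_i yields q_i = 213/6 = 71/2.
Total output Q = 71/2 + 71/2 = 71.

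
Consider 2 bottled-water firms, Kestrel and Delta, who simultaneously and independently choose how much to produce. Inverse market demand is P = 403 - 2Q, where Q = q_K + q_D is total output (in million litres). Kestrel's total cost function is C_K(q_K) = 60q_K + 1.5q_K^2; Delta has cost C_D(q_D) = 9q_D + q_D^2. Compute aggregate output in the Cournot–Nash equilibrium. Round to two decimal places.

Kestrel's profit: π_K = (403 - 2Q)q_K - (60q_K + (3/2)q_K²). Setting ∂π_K/∂q_K = 0: 343 - 7q_K - 2(q_D) = 0.
Delta's first-order condition: 394 - 6q_D - 2(q_K) = 0.
So q_K = (343 - 2q_D)/7 and q_D = (394 - 2q_K)/6.
Substituting one into the other gives q_K = 635/19 and q_D = 1036/19.
Total output Q = 635/19 + 1036/19 = 1671/19.

87.95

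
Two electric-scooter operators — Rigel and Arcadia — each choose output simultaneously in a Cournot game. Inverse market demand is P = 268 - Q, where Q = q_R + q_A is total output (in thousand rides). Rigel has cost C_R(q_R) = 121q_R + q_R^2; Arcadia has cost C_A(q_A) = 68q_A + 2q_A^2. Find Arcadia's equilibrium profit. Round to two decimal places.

Rigel's profit: π_R = (268 - Q)q_R - (121q_R + q_R²). Setting ∂π_R/∂q_R = 0: 147 - 4q_R - (q_A) = 0.
Arcadia's profit: π_A = (268 - Q)q_A - (68q_A + 2q_A²). Setting ∂π_A/∂q_A = 0: 200 - 6q_A - (q_R) = 0.
Best responses: q_R = (147 - q_A)/4, q_A = (200 - q_R)/6.
Substituting one into the other gives q_R = 682/23 and q_A = 653/23.
Price P = 268 - 1335/23 = 209.9565.
Arcadia's profit: 209.9565·(653/23) - 68·(653/23) - 2(653/23)² = 2418.1985.

2418.20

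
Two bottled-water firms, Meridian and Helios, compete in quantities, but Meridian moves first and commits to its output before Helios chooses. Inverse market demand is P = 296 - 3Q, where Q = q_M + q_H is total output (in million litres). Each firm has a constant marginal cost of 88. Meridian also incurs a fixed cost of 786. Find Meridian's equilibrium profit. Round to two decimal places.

1016.67

Solve by backward induction. Given q_M, the follower Helios maximises π_H = (296 - 3q_M - 3q_H)q_H - 88q_H.
∂π_H/∂q_H = 208 - 3q_M - 6q_H = 0 gives the reaction function q_H = (208 - 3q_M)/6.
The leader anticipates this reaction. Substituting into P = 296 - 3Q gives P = 192 - (3/2)q_M, so π_M = (192 - (3/2)q_M)q_M - 88q_M.
Leader FOC: 104 - 3q_M = 0, so q_M = 104/3.
Then q_H = (208 - 3·(104/3))/6 = 52/3.
Price P = 296 - 3·52 = 140.
Meridian's profit: (140 - 88)·(104/3) - 786 = 1016.6667.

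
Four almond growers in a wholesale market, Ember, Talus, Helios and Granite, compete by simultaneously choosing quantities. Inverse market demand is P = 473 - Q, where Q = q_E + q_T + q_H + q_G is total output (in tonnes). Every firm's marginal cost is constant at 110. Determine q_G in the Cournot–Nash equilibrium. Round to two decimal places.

A representative firm's profit is π_i = q_i(473 - Q) - 110q_i.
Setting ∂π_i/∂q_i = 0 with rivals' quantities fixed: 363 - 2q_i - Σ_{j≠i} q_j = 0.
With identical firms every q_j equals q_i, so Σ_{j≠i} q_j = 3q_i and 363 = 5q_i, giving q_i = 363/5.

72.60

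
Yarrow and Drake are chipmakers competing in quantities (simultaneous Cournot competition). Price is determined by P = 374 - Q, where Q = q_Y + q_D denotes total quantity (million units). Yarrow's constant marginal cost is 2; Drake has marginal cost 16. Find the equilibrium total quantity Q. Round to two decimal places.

243.33

Yarrow's profit: π_Y = (374 - Q)q_Y - (2q_Y). Setting ∂π_Y/∂q_Y = 0: 372 - 2q_Y - (q_D) = 0.
Drake's profit: π_D = (374 - Q)q_D - (16q_D). Setting ∂π_D/∂q_D = 0: 358 - 2q_D - (q_Y) = 0.
Best responses: q_Y = (372 - q_D)/2, q_D = (358 - q_Y)/2.
Substituting one into the other gives q_Y = 386/3 and q_D = 344/3.
Total output Q = 386/3 + 344/3 = 730/3.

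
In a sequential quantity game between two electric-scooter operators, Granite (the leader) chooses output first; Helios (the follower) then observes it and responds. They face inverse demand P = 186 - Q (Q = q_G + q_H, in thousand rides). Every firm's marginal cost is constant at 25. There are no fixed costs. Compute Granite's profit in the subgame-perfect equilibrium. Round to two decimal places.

3240.13

Solve by backward induction. Given q_G, the follower Helios maximises π_H = (186 - q_G - q_H)q_H - 25q_H.
Follower FOC: 161 - q_G - 2q_H = 0, so q_H(q_G) = (161 - q_G)/2.
The leader anticipates this reaction. Substituting into P = 186 - Q gives P = 211/2 - (1/2)q_G, so π_G = (211/2 - (1/2)q_G)q_G - 25q_G.
The leader's first-order condition 161/2 - q_G = 0 yields q_G = 161/2.
Then q_H = (161 - 161/2)/2 = 161/4.
Price P = 186 - 483/4 = 261/4.
Granite's profit: (261/4 - 25)·(161/2) = 3240.1250.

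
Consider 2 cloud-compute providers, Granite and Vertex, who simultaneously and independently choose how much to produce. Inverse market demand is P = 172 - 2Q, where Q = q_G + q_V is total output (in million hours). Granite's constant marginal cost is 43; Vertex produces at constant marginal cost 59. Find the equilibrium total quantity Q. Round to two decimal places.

40.33

Granite's profit: π_G = (172 - 2Q)q_G - (43q_G). Setting ∂π_G/∂q_G = 0: 129 - 4q_G - 2(q_V) = 0.
Vertex's profit: π_V = (172 - 2Q)q_V - (59q_V). Setting ∂π_V/∂q_V = 0: 113 - 4q_V - 2(q_G) = 0.
Best responses: q_G = (129 - 2q_V)/4, q_V = (113 - 2q_G)/4.
Substituting one into the other gives q_G = 145/6 and q_V = 97/6.
Total output Q = 145/6 + 97/6 = 121/3.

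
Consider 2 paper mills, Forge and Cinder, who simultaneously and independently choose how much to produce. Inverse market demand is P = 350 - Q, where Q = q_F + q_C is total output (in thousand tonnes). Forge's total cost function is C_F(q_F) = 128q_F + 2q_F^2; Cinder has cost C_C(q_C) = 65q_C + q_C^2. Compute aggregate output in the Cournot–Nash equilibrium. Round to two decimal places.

90.91

Forge's profit: π_F = (350 - Q)q_F - (128q_F + 2q_F²). Setting ∂π_F/∂q_F = 0: 222 - 6q_F - (q_C) = 0.
Cinder's first-order condition: 285 - 4q_C - (q_F) = 0.
So q_F = (222 - q_C)/6 and q_C = (285 - q_F)/4.
Substituting one into the other gives q_F = 603/23 and q_C = 1488/23.
Total output Q = 603/23 + 1488/23 = 90.9130.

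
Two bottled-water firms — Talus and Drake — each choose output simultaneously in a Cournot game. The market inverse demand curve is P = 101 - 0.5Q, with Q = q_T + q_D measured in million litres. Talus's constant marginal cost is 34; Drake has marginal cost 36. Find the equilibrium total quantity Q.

Talus's profit: π_T = (101 - 0.5Q)q_T - (34q_T). Setting ∂π_T/∂q_T = 0: 67 - q_T - (1/2)(q_D) = 0.
Drake's first-order condition: 65 - q_D - (1/2)(q_T) = 0.
Rearranging gives the reaction functions q_T = (67 - (1/2)q_D) and q_D = (65 - (1/2)q_T).
Substituting one into the other gives q_T = 46 and q_D = 42.
Total output Q = 46 + 42 = 88.

88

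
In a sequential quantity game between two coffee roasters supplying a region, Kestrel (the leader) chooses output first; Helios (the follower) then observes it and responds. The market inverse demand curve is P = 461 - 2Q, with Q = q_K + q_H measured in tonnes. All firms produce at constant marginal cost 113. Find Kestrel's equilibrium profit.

7569

The follower Helios best-responds to any q_K: π_H = (461 - 2Q)q_H - 113q_H.
Setting the follower's marginal profit to zero, 348 - 2q_K - 4q_H = 0, i.e. q_H = (348 - 2q_K)/4.
Kestrel substitutes q_H(q_K) into its own profit: π_K = q_K(461 - 2q_K - (348 - 2q_K)/2) - 113q_K = (287 - q_K)q_K - 113q_K.
Maximising: ∂π_K/∂q_K = 174 - 2q_K = 0, giving q_K = 87.
Then q_H = (348 - 2·87)/4 = 87/2.
Price P = 461 - 2·(261/2) = 200.
Kestrel's profit: (200 - 113)·87 = 7569.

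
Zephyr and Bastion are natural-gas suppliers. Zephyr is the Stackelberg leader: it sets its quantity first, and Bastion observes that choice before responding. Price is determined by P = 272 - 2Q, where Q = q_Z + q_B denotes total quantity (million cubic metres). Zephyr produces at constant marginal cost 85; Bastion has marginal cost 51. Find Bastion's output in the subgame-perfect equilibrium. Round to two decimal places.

36.13

The follower Bastion best-responds to any q_Z: π_B = (272 - 2Q)q_B - 51q_B.
∂π_B/∂q_B = 221 - 2q_Z - 4q_B = 0 gives the reaction function q_B = (221 - 2q_Z)/4.
The leader anticipates this reaction. Substituting into P = 272 - 2Q gives P = 323/2 - q_Z, so π_Z = (323/2 - q_Z)q_Z - 85q_Z.
Leader FOC: 153/2 - 2q_Z = 0, so q_Z = 153/4.
Then q_B = (221 - 2·(153/4))/4 = 289/8.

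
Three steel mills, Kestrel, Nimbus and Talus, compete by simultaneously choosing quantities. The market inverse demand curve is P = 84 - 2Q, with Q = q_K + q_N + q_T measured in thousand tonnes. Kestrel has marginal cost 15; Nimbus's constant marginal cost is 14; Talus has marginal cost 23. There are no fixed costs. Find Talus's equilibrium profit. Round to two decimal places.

60.50

Kestrel's profit: π_K = (84 - 2Q)q_K - (15q_K). Setting ∂π_K/∂q_K = 0: 69 - 4q_K - 2(q_N + q_T) = 0.
Nimbus's profit: π_N = (84 - 2Q)q_N - (14q_N). Setting ∂π_N/∂q_N = 0: 70 - 4q_N - 2(q_K + q_T) = 0.
Talus's first-order condition: 61 - 4q_T - 2(q_K + q_N) = 0.
Adding the 3 conditions: 200 − 4Q − 4Q = 0, i.e. Q = 25.
Back-substituting: q_K = (69 − 50)/2 = 19/2, q_N = (70 − 50)/2 = 10, q_T = (61 − 50)/2 = 11/2.
Price P = 84 - 2·25 = 34.
Talus's profit: (34 - 23)·(11/2) = 121/2.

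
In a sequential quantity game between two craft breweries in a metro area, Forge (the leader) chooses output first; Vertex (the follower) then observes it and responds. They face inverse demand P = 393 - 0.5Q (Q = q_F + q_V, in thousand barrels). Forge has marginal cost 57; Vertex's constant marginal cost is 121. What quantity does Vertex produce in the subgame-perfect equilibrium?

Solve by backward induction. Given q_F, the follower Vertex maximises π_V = (393 - (1/2)q_F - (1/2)q_V)q_V - 121q_V.
Setting the follower's marginal profit to zero, 272 - (1/2)q_F - q_V = 0, i.e. q_V = (272 - (1/2)q_F).
The leader anticipates this reaction. Substituting into P = 393 - 0.5Q gives P = 257 - (1/4)q_F, so π_F = (257 - (1/4)q_F)q_F - 57q_F.
Leader FOC: 200 - (1/2)q_F = 0, so q_F = 400.
Then q_V = (272 - (1/2)·400) = 72.

72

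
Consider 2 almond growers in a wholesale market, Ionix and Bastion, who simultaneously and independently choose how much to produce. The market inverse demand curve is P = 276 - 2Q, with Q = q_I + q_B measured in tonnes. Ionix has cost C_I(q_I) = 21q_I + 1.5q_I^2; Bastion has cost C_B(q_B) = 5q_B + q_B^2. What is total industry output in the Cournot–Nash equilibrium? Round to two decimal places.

62.50

Ionix's profit: π_I = (276 - 2Q)q_I - (21q_I + (3/2)q_I²). Setting ∂π_I/∂q_I = 0: 255 - 7q_I - 2(q_B) = 0.
Bastion's profit: π_B = (276 - 2Q)q_B - (5q_B + q_B²). Setting ∂π_B/∂q_B = 0: 271 - 6q_B - 2(q_I) = 0.
So q_I = (255 - 2q_B)/7 and q_B = (271 - 2q_I)/6.
Substituting one into the other gives q_I = 26 and q_B = 73/2.
Total output Q = 26 + 73/2 = 125/2.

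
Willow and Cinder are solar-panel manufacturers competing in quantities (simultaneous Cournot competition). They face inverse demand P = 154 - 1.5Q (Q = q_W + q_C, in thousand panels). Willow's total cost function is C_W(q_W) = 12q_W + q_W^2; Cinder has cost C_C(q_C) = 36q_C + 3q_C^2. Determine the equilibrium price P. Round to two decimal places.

Willow's profit: π_W = (154 - 1.5Q)q_W - (12q_W + q_W²). Setting ∂π_W/∂q_W = 0: 142 - 5q_W - (3/2)(q_C) = 0.
Cinder's profit: π_C = (154 - 1.5Q)q_C - (36q_C + 3q_C²). Setting ∂π_C/∂q_C = 0: 118 - 9q_C - (3/2)(q_W) = 0.
Rearranging gives the reaction functions q_W = (142 - (3/2)q_C)/5 and q_C = (118 - (3/2)q_W)/9.
Substituting one into the other gives q_W = 1468/57 and q_C = 1508/171.
Total output Q = 34.5731, so price P = 154 - (3/2)·34.5731 = 102.1404.

102.14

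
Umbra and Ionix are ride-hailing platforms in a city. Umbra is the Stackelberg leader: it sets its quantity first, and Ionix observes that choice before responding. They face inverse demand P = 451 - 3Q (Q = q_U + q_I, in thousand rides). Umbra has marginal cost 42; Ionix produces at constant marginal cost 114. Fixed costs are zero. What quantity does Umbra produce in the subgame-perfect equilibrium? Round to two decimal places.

Solve by backward induction. Given q_U, the follower Ionix maximises π_I = (451 - 3q_U - 3q_I)q_I - 114q_I.
∂π_I/∂q_I = 337 - 3q_U - 6q_I = 0 gives the reaction function q_I = (337 - 3q_U)/6.
Umbra substitutes q_I(q_U) into its own profit: π_U = q_U(451 - 3q_U - (337 - 3q_U)/2) - 42q_U = (565/2 - (3/2)q_U)q_U - 42q_U.
Maximising: ∂π_U/∂q_U = 481/2 - 3q_U = 0, giving q_U = 481/6.
Then q_I = (337 - 3·(481/6))/6 = 193/12.

80.17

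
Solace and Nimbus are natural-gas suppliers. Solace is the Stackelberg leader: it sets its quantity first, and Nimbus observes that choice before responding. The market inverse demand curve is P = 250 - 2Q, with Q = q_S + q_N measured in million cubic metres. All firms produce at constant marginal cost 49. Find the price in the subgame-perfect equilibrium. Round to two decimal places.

99.25

Solve by backward induction. Given q_S, the follower Nimbus maximises π_N = (250 - 2q_S - 2q_N)q_N - 49q_N.
Follower FOC: 201 - 2q_S - 4q_N = 0, so q_N(q_S) = (201 - 2q_S)/4.
Solace substitutes q_N(q_S) into its own profit: π_S = q_S(250 - 2q_S - (201 - 2q_S)/2) - 49q_S = (299/2 - q_S)q_S - 49q_S.
Leader FOC: 201/2 - 2q_S = 0, so q_S = 201/4.
Then q_N = (201 - 2·(201/4))/4 = 201/8.
Total output Q = 603/8, so price P = 250 - 2·(603/8) = 397/4.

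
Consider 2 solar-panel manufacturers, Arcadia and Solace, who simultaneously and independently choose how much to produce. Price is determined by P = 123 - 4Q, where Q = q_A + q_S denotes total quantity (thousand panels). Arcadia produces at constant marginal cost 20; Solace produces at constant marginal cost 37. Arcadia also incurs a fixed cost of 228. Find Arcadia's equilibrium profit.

172

Arcadia's profit: π_A = (123 - 4Q)q_A - (20q_A). Setting ∂π_A/∂q_A = 0: 103 - 8q_A - 4(q_S) = 0.
Solace's first-order condition: 86 - 8q_S - 4(q_A) = 0.
Best responses: q_A = (103 - 4q_S)/8, q_S = (86 - 4q_A)/8.
Substituting one into the other gives q_A = 10 and q_S = 23/4.
Price P = 123 - 4·(63/4) = 60.
Arcadia's profit: (60 - 20)·10 - 228 = 172.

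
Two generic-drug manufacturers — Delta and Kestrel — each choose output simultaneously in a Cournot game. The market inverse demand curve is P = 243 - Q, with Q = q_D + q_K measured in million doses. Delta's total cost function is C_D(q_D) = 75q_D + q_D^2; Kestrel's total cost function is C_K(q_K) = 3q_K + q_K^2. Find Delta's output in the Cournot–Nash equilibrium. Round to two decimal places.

28.80

Delta's profit: π_D = (243 - Q)q_D - (75q_D + q_D²). Setting ∂π_D/∂q_D = 0: 168 - 4q_D - (q_K) = 0.
Kestrel's first-order condition: 240 - 4q_K - (q_D) = 0.
Best responses: q_D = (168 - q_K)/4, q_K = (240 - q_D)/4.
Solving the pair: q_D = 144/5, q_K = 264/5.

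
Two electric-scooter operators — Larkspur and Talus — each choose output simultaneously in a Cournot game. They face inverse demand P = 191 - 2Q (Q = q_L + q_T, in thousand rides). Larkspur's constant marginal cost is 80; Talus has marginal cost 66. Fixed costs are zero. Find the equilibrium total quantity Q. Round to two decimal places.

39.33

Larkspur's profit: π_L = (191 - 2Q)q_L - (80q_L). Setting ∂π_L/∂q_L = 0: 111 - 4q_L - 2(q_T) = 0.
Talus's profit: π_T = (191 - 2Q)q_T - (66q_T). Setting ∂π_T/∂q_T = 0: 125 - 4q_T - 2(q_L) = 0.
So q_L = (111 - 2q_T)/4 and q_T = (125 - 2q_L)/4.
Substituting one into the other gives q_L = 97/6 and q_T = 139/6.
Total output Q = 97/6 + 139/6 = 118/3.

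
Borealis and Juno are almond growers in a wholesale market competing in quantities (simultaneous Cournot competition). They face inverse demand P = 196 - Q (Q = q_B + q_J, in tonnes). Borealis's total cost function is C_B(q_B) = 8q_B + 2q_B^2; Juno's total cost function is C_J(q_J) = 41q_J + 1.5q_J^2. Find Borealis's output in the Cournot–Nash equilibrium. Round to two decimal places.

Borealis's profit: π_B = (196 - Q)q_B - (8q_B + 2q_B²). Setting ∂π_B/∂q_B = 0: 188 - 6q_B - (q_J) = 0.
Juno's first-order condition: 155 - 5q_J - (q_B) = 0.
Best responses: q_B = (188 - q_J)/6, q_J = (155 - q_B)/5.
Solving the pair: q_B = 785/29, q_J = 742/29.

27.07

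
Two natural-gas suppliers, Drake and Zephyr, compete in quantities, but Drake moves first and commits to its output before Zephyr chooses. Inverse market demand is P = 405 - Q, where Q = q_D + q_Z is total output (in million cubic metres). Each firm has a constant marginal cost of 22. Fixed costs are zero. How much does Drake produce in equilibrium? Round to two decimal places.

191.50

Solve by backward induction. Given q_D, the follower Zephyr maximises π_Z = (405 - q_D - q_Z)q_Z - 22q_Z.
Setting the follower's marginal profit to zero, 383 - q_D - 2q_Z = 0, i.e. q_Z = (383 - q_D)/2.
The leader anticipates this reaction. Substituting into P = 405 - Q gives P = 427/2 - (1/2)q_D, so π_D = (427/2 - (1/2)q_D)q_D - 22q_D.
Maximising: ∂π_D/∂q_D = 383/2 - q_D = 0, giving q_D = 383/2.
Then q_Z = (383 - 383/2)/2 = 383/4.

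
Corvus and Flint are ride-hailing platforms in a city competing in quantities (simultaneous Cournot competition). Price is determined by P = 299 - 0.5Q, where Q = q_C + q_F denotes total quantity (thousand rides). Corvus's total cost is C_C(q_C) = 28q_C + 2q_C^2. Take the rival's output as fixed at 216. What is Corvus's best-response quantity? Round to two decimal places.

With the rival's output fixed at 216, Corvus's profit is π_C = (299 - (1/2)·216 - (1/2)q_C)q_C - (28q_C + 2q_C²) = (191 - (1/2)q_C)q_C - (28q_C + 2q_C²).
∂π_C/∂q_C = 163 - 5q_C = 0, so q_C = 163/5.

32.60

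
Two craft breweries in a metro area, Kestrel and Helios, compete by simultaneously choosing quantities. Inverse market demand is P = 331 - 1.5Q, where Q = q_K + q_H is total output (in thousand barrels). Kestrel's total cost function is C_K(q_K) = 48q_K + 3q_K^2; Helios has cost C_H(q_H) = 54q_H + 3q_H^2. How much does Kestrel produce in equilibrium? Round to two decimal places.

27.07

Kestrel's profit: π_K = (331 - 1.5Q)q_K - (48q_K + 3q_K²). Setting ∂π_K/∂q_K = 0: 283 - 9q_K - (3/2)(q_H) = 0.
Helios's profit: π_H = (331 - 1.5Q)q_H - (54q_H + 3q_H²). Setting ∂π_H/∂q_H = 0: 277 - 9q_H - (3/2)(q_K) = 0.
Rearranging gives the reaction functions q_K = (283 - (3/2)q_H)/9 and q_H = (277 - (3/2)q_K)/9.
Solving the pair: q_K = 406/15, q_H = 394/15.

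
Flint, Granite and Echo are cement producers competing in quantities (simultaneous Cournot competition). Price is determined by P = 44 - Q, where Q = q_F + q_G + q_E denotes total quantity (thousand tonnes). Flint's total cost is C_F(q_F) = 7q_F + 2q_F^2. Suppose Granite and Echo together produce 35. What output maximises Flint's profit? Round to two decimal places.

With rivals' combined output fixed at 35, Flint's profit is π_F = (44 - 35 - q_F)q_F - (7q_F + 2q_F²) = (9 - q_F)q_F - (7q_F + 2q_F²).
∂π_F/∂q_F = 2 - 6q_F = 0, so q_F = 1/3.

0.33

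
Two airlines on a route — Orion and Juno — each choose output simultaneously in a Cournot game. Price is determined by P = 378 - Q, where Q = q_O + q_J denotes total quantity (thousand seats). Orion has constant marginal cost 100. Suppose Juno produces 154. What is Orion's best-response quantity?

62

With the rival's output fixed at 154, Orion's profit is π_O = (378 - 154 - q_O)q_O - (100q_O) = (224 - q_O)q_O - (100q_O).
∂π_O/∂q_O = 124 - 2q_O = 0, so q_O = 62.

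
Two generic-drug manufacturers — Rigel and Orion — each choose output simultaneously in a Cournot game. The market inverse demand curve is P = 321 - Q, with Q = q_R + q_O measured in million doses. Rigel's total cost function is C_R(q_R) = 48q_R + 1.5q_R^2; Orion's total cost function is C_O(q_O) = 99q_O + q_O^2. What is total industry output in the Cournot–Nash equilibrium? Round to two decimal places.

Rigel's profit: π_R = (321 - Q)q_R - (48q_R + (3/2)q_R²). Setting ∂π_R/∂q_R = 0: 273 - 5q_R - (q_O) = 0.
Orion's profit: π_O = (321 - Q)q_O - (99q_O + q_O²). Setting ∂π_O/∂q_O = 0: 222 - 4q_O - (q_R) = 0.
Rearranging gives the reaction functions q_R = (273 - q_O)/5 and q_O = (222 - q_R)/4.
Substituting one into the other gives q_R = 870/19 and q_O = 837/19.
Total output Q = 870/19 + 837/19 = 1707/19.

89.84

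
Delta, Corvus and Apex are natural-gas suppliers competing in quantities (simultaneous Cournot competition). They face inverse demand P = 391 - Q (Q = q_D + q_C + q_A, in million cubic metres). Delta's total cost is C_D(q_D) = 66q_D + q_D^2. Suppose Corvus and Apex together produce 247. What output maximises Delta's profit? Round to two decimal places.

With rivals' combined output fixed at 247, Delta's profit is π_D = (391 - 247 - q_D)q_D - (66q_D + q_D²) = (144 - q_D)q_D - (66q_D + q_D²).
∂π_D/∂q_D = 78 - 4q_D = 0, so q_D = 39/2.

19.50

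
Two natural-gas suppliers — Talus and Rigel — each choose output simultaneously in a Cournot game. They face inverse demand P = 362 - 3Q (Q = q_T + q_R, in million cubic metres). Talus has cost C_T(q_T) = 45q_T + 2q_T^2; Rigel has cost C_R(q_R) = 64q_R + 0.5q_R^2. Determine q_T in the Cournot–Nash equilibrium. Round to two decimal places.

21.72

Talus's profit: π_T = (362 - 3Q)q_T - (45q_T + 2q_T²). Setting ∂π_T/∂q_T = 0: 317 - 10q_T - 3(q_R) = 0.
Rigel's first-order condition: 298 - 7q_R - 3(q_T) = 0.
Best responses: q_T = (317 - 3q_R)/10, q_R = (298 - 3q_T)/7.
Solving the pair: q_T = 1325/61, q_R = 33.2623.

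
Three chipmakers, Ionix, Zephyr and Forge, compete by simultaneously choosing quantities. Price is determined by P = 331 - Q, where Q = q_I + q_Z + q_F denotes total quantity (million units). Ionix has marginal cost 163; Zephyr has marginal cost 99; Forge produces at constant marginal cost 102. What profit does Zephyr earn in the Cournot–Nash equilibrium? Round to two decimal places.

Ionix's profit: π_I = (331 - Q)q_I - (163q_I). Setting ∂π_I/∂q_I = 0: 168 - 2q_I - (q_Z + q_F) = 0.
Zephyr's first-order condition: 232 - 2q_Z - (q_I + q_F) = 0.
Forge's profit: π_F = (331 - Q)q_F - (102q_F). Setting ∂π_F/∂q_F = 0: 229 - 2q_F - (q_I + q_Z) = 0.
Adding the 3 conditions: 629 − 2Q − 2Q = 0, i.e. Q = 629/4.
Back-substituting: q_I = (168 − 629/4) = 43/4, q_Z = (232 − 629/4) = 299/4, q_F = (229 − 629/4) = 287/4.
Price P = 331 - 629/4 = 695/4.
Zephyr's profit: (695/4 - 99)·(299/4) = 5587.5625.

5587.56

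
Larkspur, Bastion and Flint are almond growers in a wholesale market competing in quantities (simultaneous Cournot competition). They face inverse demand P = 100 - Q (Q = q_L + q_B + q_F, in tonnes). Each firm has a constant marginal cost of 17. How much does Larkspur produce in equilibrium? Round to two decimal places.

Each firm earns π_i = (100 - Q)q_i - 17q_i.
Setting ∂π_i/∂q_i = 0 with rivals' quantities fixed: 83 - 2q_i - Σ_{j≠i} q_j = 0.
By symmetry each firm produces the same amount; substituting Σ_{j≠i} q_j = 2q_i yields q_i = 83/4.

20.75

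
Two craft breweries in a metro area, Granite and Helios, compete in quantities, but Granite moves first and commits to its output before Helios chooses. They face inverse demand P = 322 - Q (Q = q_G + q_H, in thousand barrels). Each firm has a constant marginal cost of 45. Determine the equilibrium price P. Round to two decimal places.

114.25

The follower Helios best-responds to any q_G: π_H = (322 - Q)q_H - 45q_H.
Follower FOC: 277 - q_G - 2q_H = 0, so q_H(q_G) = (277 - q_G)/2.
Granite substitutes q_H(q_G) into its own profit: π_G = q_G(322 - q_G - (277 - q_G)/2) - 45q_G = (367/2 - (1/2)q_G)q_G - 45q_G.
The leader's first-order condition 277/2 - q_G = 0 yields q_G = 277/2.
Then q_H = (277 - 277/2)/2 = 277/4.
Total output Q = 831/4, so price P = 322 - 831/4 = 457/4.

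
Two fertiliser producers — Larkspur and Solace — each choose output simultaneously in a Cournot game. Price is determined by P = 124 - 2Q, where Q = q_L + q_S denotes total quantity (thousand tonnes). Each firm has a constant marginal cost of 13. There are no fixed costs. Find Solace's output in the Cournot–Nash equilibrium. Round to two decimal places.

18.50

A representative firm's profit is π_i = q_i(124 - 2Q) - 13q_i.
First-order condition (treating rivals' output as given): 111 - 4q_i - 2q_j = 0.
With identical firms every q_j equals q_i, so q_j = q_i and 111 = 6q_i, giving q_i = 37/2.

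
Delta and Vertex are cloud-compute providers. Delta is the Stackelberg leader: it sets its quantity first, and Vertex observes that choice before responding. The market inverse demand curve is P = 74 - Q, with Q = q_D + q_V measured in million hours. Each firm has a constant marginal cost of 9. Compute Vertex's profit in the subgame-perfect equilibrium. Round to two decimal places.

The follower Vertex best-responds to any q_D: π_V = (74 - Q)q_V - 9q_V.
∂π_V/∂q_V = 65 - q_D - 2q_V = 0 gives the reaction function q_V = (65 - q_D)/2.
Delta substitutes q_V(q_D) into its own profit: π_D = q_D(74 - q_D - (65 - q_D)/2) - 9q_D = (83/2 - (1/2)q_D)q_D - 9q_D.
Maximising: ∂π_D/∂q_D = 65/2 - q_D = 0, giving q_D = 65/2.
Then q_V = (65 - 65/2)/2 = 65/4.
Price P = 74 - 195/4 = 101/4.
Vertex's profit: (101/4 - 9)·(65/4) = 264.0625.

264.06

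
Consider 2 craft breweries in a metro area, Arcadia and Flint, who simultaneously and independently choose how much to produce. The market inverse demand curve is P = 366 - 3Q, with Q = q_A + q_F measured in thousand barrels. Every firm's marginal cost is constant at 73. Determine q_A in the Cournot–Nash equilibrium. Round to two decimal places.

32.56

Each firm earns π_i = (366 - 3Q)q_i - 73q_i.
First-order condition (treating rivals' output as given): 293 - 6q_i - 3q_j = 0.
With identical firms every q_j equals q_i, so q_j = q_i and 293 = 9q_i, giving q_i = 293/9.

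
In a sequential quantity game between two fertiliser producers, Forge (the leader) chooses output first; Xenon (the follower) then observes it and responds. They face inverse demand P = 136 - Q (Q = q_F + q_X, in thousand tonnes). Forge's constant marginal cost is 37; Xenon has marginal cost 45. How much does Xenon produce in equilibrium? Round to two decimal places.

18.75

The follower Xenon best-responds to any q_F: π_X = (136 - Q)q_X - 45q_X.
Follower FOC: 91 - q_F - 2q_X = 0, so q_X(q_F) = (91 - q_F)/2.
The leader anticipates this reaction. Substituting into P = 136 - Q gives P = 181/2 - (1/2)q_F, so π_F = (181/2 - (1/2)q_F)q_F - 37q_F.
Leader FOC: 107/2 - q_F = 0, so q_F = 107/2.
Then q_X = (91 - 107/2)/2 = 75/4.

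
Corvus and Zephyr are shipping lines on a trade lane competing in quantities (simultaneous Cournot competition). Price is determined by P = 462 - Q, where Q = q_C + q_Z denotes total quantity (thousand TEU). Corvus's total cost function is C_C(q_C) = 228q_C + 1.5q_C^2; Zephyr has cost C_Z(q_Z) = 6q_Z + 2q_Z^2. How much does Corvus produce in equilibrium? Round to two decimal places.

Corvus's profit: π_C = (462 - Q)q_C - (228q_C + (3/2)q_C²). Setting ∂π_C/∂q_C = 0: 234 - 5q_C - (q_Z) = 0.
Zephyr's first-order condition: 456 - 6q_Z - (q_C) = 0.
Best responses: q_C = (234 - q_Z)/5, q_Z = (456 - q_C)/6.
Substituting one into the other gives q_C = 948/29 and q_Z = 70.5517.

32.69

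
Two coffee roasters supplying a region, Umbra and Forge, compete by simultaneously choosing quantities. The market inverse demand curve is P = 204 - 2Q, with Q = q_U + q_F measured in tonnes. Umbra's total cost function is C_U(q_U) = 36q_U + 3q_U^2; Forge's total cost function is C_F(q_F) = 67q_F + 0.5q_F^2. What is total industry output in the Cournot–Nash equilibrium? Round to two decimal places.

34.78

Umbra's profit: π_U = (204 - 2Q)q_U - (36q_U + 3q_U²). Setting ∂π_U/∂q_U = 0: 168 - 10q_U - 2(q_F) = 0.
Forge's profit: π_F = (204 - 2Q)q_F - (67q_F + (1/2)q_F²). Setting ∂π_F/∂q_F = 0: 137 - 5q_F - 2(q_U) = 0.
Rearranging gives the reaction functions q_U = (168 - 2q_F)/10 and q_F = (137 - 2q_U)/5.
Substituting one into the other gives q_U = 283/23 and q_F = 517/23.
Total output Q = 283/23 + 517/23 = 800/23.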